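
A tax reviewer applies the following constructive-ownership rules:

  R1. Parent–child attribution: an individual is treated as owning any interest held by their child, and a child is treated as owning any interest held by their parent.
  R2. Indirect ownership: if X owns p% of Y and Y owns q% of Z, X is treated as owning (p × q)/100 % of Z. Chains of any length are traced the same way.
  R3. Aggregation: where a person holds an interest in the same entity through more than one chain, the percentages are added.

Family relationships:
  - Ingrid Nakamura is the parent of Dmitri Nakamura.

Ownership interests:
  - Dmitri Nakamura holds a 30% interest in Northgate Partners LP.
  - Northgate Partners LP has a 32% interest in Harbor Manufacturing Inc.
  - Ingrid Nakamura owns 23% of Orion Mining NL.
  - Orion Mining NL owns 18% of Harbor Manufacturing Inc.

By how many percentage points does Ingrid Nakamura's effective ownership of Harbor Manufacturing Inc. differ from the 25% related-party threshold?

11.26

By parent–child attribution (R1), Ingrid Nakamura is treated as owning Dmitri Nakamura's 30% interest in Northgate Partners LP.
Chain via Orion Mining NL (R2): 23% × 18% = 4.14% of Harbor Manufacturing Inc.
Chain via Northgate Partners LP (R2): 30% × 32% = 9.6% of Harbor Manufacturing Inc.
Aggregating (R3): 4.14% + 9.6% = 13.74%.
13.74% falls short of the 25% threshold by 11.26 percentage points.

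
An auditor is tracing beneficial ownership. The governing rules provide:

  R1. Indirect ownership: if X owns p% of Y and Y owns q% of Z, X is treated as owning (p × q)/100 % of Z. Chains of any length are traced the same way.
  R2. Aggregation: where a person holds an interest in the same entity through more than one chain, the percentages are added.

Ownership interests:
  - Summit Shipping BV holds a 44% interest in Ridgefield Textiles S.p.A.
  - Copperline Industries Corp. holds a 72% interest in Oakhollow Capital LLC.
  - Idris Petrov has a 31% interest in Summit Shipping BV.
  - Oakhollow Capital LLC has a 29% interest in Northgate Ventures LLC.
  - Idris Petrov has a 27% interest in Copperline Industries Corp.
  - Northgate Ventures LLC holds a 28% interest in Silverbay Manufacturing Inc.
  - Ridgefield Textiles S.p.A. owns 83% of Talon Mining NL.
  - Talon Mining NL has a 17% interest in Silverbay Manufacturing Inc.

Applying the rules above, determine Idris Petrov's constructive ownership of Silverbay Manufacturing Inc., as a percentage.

3.503132%

Chain via Copperline Industries Corp. → Oakhollow Capital LLC → Northgate Ventures LLC (R1): 27% × 72% × 29% × 28% = 1.578528% of Silverbay Manufacturing Inc.
Chain via Summit Shipping BV → Ridgefield Textiles S.p.A. → Talon Mining NL (R1): 31% × 44% × 83% × 17% = 1.924604% of Silverbay Manufacturing Inc.
Aggregating (R2): 1.578528% + 1.924604% = 3.503132%.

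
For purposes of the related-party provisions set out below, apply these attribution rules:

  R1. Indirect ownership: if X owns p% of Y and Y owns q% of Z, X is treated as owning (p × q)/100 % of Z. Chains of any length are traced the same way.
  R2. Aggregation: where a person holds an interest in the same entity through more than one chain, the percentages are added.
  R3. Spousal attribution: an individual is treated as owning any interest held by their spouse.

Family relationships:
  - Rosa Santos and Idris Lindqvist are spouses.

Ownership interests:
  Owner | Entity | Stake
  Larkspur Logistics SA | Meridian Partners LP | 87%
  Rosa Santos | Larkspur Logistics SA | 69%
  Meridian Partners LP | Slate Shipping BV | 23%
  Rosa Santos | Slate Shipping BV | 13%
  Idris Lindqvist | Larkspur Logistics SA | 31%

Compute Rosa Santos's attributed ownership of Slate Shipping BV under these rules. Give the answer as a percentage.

By spousal attribution (R3), Rosa Santos is treated as also owning Idris Lindqvist's interest in Larkspur Logistics SA, giving 69% + 31% = 100%.
Chain via Larkspur Logistics SA → Meridian Partners LP (R1): 100% × 87% × 23% = 20.01% of Slate Shipping BV.
Direct interest in Slate Shipping BV: 13%.
Aggregating (R2): 20.01% + 13% = 33.01%.

33.01%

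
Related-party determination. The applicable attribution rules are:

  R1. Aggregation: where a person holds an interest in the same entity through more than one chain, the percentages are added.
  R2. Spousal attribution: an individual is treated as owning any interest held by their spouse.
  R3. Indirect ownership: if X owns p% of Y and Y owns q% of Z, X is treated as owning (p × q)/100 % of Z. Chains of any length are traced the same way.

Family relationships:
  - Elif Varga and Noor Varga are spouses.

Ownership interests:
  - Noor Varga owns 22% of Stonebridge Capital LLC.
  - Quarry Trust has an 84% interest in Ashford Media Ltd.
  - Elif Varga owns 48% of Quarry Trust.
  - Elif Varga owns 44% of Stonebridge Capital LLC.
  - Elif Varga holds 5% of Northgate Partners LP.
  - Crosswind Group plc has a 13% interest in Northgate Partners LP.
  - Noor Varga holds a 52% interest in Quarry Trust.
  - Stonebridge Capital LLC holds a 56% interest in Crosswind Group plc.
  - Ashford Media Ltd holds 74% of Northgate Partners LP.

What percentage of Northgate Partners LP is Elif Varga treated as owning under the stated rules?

71.9648%

By spousal attribution (R2), Elif Varga is treated as also owning Noor Varga's interest in Stonebridge Capital LLC, giving 44% + 22% = 66%.
By spousal attribution (R2), Elif Varga is treated as also owning Noor Varga's interest in Quarry Trust, giving 48% + 52% = 100%.
Chain via Stonebridge Capital LLC → Crosswind Group plc (R3): 66% × 56% × 13% = 4.8048% of Northgate Partners LP.
Chain via Quarry Trust → Ashford Media Ltd (R3): 100% × 84% × 74% = 62.16% of Northgate Partners LP.
Direct interest in Northgate Partners LP: 5%.
Aggregating (R1): 4.8048% + 62.16% + 5% = 71.9648%.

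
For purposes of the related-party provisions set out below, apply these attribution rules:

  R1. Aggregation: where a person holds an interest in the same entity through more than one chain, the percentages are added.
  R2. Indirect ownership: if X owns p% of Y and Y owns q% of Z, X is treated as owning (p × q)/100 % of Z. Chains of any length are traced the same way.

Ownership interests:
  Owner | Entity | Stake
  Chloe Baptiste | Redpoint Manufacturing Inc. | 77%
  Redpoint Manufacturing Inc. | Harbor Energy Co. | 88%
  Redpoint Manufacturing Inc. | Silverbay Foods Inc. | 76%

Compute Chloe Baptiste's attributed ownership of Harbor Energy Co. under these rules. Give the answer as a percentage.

Chain via Redpoint Manufacturing Inc. (R2): 77% × 88% = 67.76% of Harbor Energy Co.

67.76%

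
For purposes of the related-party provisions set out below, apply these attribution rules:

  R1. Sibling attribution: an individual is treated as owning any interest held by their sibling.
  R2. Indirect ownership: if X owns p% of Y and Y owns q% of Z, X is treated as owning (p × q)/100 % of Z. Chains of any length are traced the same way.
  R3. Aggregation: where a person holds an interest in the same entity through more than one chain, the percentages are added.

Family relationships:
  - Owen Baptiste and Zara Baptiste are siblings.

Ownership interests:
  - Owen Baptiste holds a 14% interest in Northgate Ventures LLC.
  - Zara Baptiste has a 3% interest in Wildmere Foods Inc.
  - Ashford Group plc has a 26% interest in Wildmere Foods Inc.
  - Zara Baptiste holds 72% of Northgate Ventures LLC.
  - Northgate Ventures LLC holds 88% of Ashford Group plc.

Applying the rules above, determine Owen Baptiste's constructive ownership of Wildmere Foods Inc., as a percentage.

By sibling attribution (R1), Owen Baptiste is treated as also owning Zara Baptiste's interest in Northgate Ventures LLC, giving 14% + 72% = 86%.
By sibling attribution (R1), Owen Baptiste is treated as owning Zara Baptiste's 3% interest in Wildmere Foods Inc.
Chain via Northgate Ventures LLC → Ashford Group plc (R2): 86% × 88% × 26% = 19.6768% of Wildmere Foods Inc.
Direct interest in Wildmere Foods Inc: 3%.
Aggregating (R3): 19.6768% + 3% = 22.6768%.

22.6768%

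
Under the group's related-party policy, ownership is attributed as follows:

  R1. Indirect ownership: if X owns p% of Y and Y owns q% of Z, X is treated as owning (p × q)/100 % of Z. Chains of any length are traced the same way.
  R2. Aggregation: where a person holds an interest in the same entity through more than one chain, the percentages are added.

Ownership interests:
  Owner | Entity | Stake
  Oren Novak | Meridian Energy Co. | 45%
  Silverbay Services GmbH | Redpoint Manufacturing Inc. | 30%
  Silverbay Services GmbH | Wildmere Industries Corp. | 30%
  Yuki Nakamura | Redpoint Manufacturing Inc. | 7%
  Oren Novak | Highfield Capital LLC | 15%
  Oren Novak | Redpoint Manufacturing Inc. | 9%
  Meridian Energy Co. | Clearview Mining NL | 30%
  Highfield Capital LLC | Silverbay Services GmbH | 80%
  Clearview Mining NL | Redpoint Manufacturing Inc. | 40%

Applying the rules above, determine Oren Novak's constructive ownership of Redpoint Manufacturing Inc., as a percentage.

Chain via Meridian Energy Co. → Clearview Mining NL (R1): 45% × 30% × 40% = 5.4% of Redpoint Manufacturing Inc.
Chain via Highfield Capital LLC → Silverbay Services GmbH (R1): 15% × 80% × 30% = 3.6% of Redpoint Manufacturing Inc.
Direct interest in Redpoint Manufacturing Inc: 9%.
Aggregating (R2): 5.4% + 3.6% + 9% = 18%.

18%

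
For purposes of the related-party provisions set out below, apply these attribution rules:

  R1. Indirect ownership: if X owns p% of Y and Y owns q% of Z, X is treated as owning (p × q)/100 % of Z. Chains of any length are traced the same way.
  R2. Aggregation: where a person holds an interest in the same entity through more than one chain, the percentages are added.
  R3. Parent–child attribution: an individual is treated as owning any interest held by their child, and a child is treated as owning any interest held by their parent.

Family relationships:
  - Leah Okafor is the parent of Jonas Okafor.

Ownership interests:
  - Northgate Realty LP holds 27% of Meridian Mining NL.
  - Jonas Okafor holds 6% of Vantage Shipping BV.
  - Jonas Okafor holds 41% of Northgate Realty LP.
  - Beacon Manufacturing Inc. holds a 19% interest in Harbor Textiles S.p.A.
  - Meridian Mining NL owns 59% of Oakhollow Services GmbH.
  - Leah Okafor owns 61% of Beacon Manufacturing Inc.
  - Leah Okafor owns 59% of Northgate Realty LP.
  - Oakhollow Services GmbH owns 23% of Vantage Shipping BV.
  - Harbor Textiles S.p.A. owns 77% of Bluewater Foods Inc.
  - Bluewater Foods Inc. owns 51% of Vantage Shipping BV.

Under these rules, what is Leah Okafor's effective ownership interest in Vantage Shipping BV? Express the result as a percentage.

14.215293%

By parent–child attribution (R3), Leah Okafor is treated as also owning Jonas Okafor's interest in Northgate Realty LP, giving 59% + 41% = 100%.
By parent–child attribution (R3), Leah Okafor is treated as owning Jonas Okafor's 6% interest in Vantage Shipping BV.
Chain via Northgate Realty LP → Meridian Mining NL → Oakhollow Services GmbH (R1): 100% × 27% × 59% × 23% = 3.6639% of Vantage Shipping BV.
Chain via Beacon Manufacturing Inc. → Harbor Textiles S.p.A. → Bluewater Foods Inc. (R1): 61% × 19% × 77% × 51% = 4.551393% of Vantage Shipping BV.
Direct interest in Vantage Shipping BV: 6%.
Aggregating (R2): 3.6639% + 4.551393% + 6% = 14.215293%.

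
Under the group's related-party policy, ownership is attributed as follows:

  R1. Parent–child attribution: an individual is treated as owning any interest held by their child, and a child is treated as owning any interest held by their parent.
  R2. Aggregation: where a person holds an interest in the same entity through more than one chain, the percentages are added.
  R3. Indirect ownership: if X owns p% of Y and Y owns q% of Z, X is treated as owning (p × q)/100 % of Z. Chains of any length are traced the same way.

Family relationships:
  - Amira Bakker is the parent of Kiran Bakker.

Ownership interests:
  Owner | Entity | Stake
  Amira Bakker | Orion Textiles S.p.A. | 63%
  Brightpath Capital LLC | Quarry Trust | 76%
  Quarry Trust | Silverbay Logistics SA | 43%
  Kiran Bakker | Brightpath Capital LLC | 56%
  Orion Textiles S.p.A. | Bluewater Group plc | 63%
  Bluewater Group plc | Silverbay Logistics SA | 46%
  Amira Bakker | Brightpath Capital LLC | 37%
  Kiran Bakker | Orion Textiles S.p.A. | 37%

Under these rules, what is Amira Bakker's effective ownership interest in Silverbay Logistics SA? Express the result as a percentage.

By parent–child attribution (R1), Amira Bakker is treated as also owning Kiran Bakker's interest in Orion Textiles S.p.A, giving 63% + 37% = 100%.
By parent–child attribution (R1), Amira Bakker is treated as also owning Kiran Bakker's interest in Brightpath Capital LLC, giving 37% + 56% = 93%.
Chain via Orion Textiles S.p.A. → Bluewater Group plc (R3): 100% × 63% × 46% = 28.98% of Silverbay Logistics SA.
Chain via Brightpath Capital LLC → Quarry Trust (R3): 93% × 76% × 43% = 30.3924% of Silverbay Logistics SA.
Aggregating (R2): 28.98% + 30.3924% = 59.3724%.

59.3724%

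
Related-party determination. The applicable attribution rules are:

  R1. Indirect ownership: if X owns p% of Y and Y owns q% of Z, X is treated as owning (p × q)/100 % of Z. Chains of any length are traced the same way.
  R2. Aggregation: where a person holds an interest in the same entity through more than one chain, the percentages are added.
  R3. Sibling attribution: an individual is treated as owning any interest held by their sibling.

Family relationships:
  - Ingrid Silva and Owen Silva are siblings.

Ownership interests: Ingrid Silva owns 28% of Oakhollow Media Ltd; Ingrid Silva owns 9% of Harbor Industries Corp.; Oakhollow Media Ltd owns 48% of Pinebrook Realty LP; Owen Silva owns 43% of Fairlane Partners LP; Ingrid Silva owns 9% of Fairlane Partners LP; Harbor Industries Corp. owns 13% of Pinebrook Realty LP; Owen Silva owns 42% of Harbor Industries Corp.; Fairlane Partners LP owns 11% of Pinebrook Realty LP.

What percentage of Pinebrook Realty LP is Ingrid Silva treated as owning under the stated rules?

By sibling attribution (R3), Ingrid Silva is treated as also owning Owen Silva's interest in Fairlane Partners LP, giving 9% + 43% = 52%.
By sibling attribution (R3), Ingrid Silva is treated as also owning Owen Silva's interest in Harbor Industries Corp, giving 9% + 42% = 51%.
Chain via Fairlane Partners LP (R1): 52% × 11% = 5.72% of Pinebrook Realty LP.
Chain via Oakhollow Media Ltd (R1): 28% × 48% = 13.44% of Pinebrook Realty LP.
Chain via Harbor Industries Corp. (R1): 51% × 13% = 6.63% of Pinebrook Realty LP.
Aggregating (R2): 5.72% + 13.44% + 6.63% = 25.79%.

25.79%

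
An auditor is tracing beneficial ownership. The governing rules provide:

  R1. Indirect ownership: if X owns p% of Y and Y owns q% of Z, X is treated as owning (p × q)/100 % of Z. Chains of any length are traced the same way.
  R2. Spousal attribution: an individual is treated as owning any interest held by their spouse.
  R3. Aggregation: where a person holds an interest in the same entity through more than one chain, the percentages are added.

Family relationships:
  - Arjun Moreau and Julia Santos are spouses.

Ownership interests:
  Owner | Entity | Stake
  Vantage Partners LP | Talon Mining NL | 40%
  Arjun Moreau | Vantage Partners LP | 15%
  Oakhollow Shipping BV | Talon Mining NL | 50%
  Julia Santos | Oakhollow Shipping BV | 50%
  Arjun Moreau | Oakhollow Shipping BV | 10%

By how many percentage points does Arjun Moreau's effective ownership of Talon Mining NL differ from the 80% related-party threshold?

44

By spousal attribution (R2), Arjun Moreau is treated as also owning Julia Santos's interest in Oakhollow Shipping BV, giving 10% + 50% = 60%.
Chain via Oakhollow Shipping BV (R1): 60% × 50% = 30% of Talon Mining NL.
Chain via Vantage Partners LP (R1): 15% × 40% = 6% of Talon Mining NL.
Aggregating (R3): 30% + 6% = 36%.
36% falls short of the 80% threshold by 44 percentage points.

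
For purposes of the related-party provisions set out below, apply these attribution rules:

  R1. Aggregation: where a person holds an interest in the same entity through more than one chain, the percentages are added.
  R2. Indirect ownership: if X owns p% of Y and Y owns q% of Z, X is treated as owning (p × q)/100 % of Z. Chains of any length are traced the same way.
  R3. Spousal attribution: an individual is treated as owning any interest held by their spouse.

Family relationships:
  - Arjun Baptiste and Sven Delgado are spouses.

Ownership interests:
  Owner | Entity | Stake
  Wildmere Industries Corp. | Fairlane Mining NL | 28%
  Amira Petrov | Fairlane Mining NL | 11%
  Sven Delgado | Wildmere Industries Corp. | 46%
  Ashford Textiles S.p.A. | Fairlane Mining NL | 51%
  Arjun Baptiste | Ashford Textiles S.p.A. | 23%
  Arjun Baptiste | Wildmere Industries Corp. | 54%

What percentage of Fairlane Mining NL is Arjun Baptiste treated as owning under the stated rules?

By spousal attribution (R3), Arjun Baptiste is treated as also owning Sven Delgado's interest in Wildmere Industries Corp, giving 54% + 46% = 100%.
Chain via Ashford Textiles S.p.A. (R2): 23% × 51% = 11.73% of Fairlane Mining NL.
Chain via Wildmere Industries Corp. (R2): 100% × 28% = 28% of Fairlane Mining NL.
Aggregating (R1): 11.73% + 28% = 39.73%.

39.73%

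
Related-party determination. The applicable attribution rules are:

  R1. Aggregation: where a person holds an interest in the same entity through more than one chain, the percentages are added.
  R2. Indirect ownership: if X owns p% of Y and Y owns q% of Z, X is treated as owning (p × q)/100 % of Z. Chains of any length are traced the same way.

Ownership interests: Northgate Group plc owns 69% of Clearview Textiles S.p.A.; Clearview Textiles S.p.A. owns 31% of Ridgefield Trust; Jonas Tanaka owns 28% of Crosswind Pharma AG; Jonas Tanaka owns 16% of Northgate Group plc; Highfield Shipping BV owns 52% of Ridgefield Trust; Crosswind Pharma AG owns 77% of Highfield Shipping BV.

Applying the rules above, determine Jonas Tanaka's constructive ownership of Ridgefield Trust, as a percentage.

14.6336%

Chain via Crosswind Pharma AG → Highfield Shipping BV (R2): 28% × 77% × 52% = 11.2112% of Ridgefield Trust.
Chain via Northgate Group plc → Clearview Textiles S.p.A. (R2): 16% × 69% × 31% = 3.4224% of Ridgefield Trust.
Aggregating (R1): 11.2112% + 3.4224% = 14.6336%.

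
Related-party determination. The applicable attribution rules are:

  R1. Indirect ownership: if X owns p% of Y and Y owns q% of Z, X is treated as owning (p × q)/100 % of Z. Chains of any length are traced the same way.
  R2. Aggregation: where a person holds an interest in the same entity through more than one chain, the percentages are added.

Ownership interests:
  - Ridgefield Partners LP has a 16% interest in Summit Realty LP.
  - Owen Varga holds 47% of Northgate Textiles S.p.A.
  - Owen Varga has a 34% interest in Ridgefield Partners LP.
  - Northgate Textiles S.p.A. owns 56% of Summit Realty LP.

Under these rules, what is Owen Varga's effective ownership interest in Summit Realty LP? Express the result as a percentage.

31.76%

Chain via Ridgefield Partners LP (R1): 34% × 16% = 5.44% of Summit Realty LP.
Chain via Northgate Textiles S.p.A. (R1): 47% × 56% = 26.32% of Summit Realty LP.
Aggregating (R2): 5.44% + 26.32% = 31.76%.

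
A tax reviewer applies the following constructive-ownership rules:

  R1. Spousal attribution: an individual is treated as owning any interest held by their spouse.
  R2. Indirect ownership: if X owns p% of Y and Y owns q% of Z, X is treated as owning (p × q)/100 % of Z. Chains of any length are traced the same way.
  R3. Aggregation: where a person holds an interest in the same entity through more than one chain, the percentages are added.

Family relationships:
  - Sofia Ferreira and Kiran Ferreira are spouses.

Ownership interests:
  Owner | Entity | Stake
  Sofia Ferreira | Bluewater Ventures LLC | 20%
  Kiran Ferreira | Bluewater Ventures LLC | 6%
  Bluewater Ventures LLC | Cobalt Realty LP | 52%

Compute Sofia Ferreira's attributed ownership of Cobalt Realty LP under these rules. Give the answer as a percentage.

By spousal attribution (R1), Sofia Ferreira is treated as also owning Kiran Ferreira's interest in Bluewater Ventures LLC, giving 20% + 6% = 26%.
Chain via Bluewater Ventures LLC (R2): 26% × 52% = 13.52% of Cobalt Realty LP.

13.52%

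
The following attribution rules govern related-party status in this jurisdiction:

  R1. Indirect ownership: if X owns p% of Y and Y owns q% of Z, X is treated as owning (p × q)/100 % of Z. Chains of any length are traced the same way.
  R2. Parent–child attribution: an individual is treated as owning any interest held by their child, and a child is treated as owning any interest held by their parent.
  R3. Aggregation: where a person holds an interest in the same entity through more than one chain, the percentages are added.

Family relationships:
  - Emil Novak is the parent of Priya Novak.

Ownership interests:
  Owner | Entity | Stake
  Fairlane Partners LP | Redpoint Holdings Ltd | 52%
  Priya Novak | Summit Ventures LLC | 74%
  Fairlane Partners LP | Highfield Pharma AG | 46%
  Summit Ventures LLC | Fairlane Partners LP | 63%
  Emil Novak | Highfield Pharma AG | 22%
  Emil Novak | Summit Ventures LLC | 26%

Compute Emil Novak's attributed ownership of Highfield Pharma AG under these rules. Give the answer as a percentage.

By parent–child attribution (R2), Emil Novak is treated as also owning Priya Novak's interest in Summit Ventures LLC, giving 26% + 74% = 100%.
Chain via Summit Ventures LLC → Fairlane Partners LP (R1): 100% × 63% × 46% = 28.98% of Highfield Pharma AG.
Direct interest in Highfield Pharma AG: 22%.
Aggregating (R3): 28.98% + 22% = 50.98%.

50.98%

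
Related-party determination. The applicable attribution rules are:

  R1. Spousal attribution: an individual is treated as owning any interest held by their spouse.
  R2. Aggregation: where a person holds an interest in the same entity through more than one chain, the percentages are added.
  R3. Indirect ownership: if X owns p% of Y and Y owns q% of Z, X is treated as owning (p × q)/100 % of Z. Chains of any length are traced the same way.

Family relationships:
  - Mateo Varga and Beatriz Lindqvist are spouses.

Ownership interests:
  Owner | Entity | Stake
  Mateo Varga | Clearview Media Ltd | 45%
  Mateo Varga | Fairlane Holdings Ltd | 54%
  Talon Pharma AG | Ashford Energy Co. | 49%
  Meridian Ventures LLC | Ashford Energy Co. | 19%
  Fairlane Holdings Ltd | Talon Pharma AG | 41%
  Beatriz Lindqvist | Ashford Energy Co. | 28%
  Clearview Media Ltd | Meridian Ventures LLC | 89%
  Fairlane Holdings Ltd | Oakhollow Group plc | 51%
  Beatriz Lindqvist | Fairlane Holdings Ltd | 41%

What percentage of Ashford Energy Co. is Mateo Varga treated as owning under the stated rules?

By spousal attribution (R1), Mateo Varga is treated as also owning Beatriz Lindqvist's interest in Fairlane Holdings Ltd, giving 54% + 41% = 95%.
By spousal attribution (R1), Mateo Varga is treated as owning Beatriz Lindqvist's 28% interest in Ashford Energy Co.
Chain via Fairlane Holdings Ltd → Talon Pharma AG (R3): 95% × 41% × 49% = 19.0855% of Ashford Energy Co.
Chain via Clearview Media Ltd → Meridian Ventures LLC (R3): 45% × 89% × 19% = 7.6095% of Ashford Energy Co.
Direct interest in Ashford Energy Co: 28%.
Aggregating (R2): 19.0855% + 7.6095% + 28% = 54.695%.

54.695%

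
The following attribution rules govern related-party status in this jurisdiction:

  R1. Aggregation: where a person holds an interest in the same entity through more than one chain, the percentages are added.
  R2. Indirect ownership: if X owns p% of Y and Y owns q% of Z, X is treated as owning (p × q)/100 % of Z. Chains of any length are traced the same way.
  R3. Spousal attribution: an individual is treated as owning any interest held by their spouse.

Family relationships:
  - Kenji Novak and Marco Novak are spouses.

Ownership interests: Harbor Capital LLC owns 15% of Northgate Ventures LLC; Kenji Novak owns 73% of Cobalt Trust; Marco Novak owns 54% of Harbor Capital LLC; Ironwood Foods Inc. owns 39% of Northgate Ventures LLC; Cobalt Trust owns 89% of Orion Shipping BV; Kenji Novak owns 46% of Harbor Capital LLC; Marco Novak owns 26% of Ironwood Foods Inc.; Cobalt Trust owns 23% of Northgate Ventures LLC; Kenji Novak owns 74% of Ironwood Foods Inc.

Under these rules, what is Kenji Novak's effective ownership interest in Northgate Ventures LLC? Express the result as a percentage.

70.79%

By spousal attribution (R3), Kenji Novak is treated as also owning Marco Novak's interest in Ironwood Foods Inc, giving 74% + 26% = 100%.
By spousal attribution (R3), Kenji Novak is treated as also owning Marco Novak's interest in Harbor Capital LLC, giving 46% + 54% = 100%.
Chain via Ironwood Foods Inc. (R2): 100% × 39% = 39% of Northgate Ventures LLC.
Chain via Cobalt Trust (R2): 73% × 23% = 16.79% of Northgate Ventures LLC.
Chain via Harbor Capital LLC (R2): 100% × 15% = 15% of Northgate Ventures LLC.
Aggregating (R1): 39% + 16.79% + 15% = 70.79%.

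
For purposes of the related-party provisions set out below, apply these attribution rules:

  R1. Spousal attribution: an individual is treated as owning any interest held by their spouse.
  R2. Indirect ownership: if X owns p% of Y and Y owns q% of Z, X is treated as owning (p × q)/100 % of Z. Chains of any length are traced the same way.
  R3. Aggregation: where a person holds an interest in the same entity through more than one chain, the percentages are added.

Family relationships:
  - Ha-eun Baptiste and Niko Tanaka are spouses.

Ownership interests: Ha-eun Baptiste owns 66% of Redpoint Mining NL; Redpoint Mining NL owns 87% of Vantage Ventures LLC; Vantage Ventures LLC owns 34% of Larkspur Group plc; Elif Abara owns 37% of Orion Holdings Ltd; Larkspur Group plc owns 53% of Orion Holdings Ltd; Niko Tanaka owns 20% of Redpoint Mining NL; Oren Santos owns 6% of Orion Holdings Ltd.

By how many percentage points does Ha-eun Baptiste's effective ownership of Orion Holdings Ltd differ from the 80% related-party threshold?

By spousal attribution (R1), Ha-eun Baptiste is treated as also owning Niko Tanaka's interest in Redpoint Mining NL, giving 66% + 20% = 86%.
Chain via Redpoint Mining NL → Vantage Ventures LLC → Larkspur Group plc (R2): 86% × 87% × 34% × 53% = 13.482564% of Orion Holdings Ltd.
13.482564% falls short of the 80% threshold by 66.517436 percentage points.

66.517436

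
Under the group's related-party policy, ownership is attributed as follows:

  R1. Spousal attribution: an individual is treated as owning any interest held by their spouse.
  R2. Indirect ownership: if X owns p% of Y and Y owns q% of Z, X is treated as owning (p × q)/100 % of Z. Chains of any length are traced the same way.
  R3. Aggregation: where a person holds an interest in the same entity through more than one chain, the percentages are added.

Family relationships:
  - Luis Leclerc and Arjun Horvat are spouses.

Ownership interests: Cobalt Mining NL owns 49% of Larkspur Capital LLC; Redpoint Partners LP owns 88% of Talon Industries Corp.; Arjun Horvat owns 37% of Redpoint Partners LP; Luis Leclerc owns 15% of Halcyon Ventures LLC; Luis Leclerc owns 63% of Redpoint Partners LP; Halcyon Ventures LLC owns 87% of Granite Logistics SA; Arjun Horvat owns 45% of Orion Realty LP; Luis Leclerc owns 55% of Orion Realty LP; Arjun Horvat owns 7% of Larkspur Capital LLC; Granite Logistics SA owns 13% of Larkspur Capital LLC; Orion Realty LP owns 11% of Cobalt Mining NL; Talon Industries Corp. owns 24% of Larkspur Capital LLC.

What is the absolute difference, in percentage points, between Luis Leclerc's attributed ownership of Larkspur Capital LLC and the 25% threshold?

10.2065

By spousal attribution (R1), Luis Leclerc is treated as also owning Arjun Horvat's interest in Orion Realty LP, giving 55% + 45% = 100%.
By spousal attribution (R1), Luis Leclerc is treated as also owning Arjun Horvat's interest in Redpoint Partners LP, giving 63% + 37% = 100%.
By spousal attribution (R1), Luis Leclerc is treated as owning Arjun Horvat's 7% interest in Larkspur Capital LLC.
Chain via Orion Realty LP → Cobalt Mining NL (R2): 100% × 11% × 49% = 5.39% of Larkspur Capital LLC.
Chain via Redpoint Partners LP → Talon Industries Corp. (R2): 100% × 88% × 24% = 21.12% of Larkspur Capital LLC.
Chain via Halcyon Ventures LLC → Granite Logistics SA (R2): 15% × 87% × 13% = 1.6965% of Larkspur Capital LLC.
Direct interest in Larkspur Capital LLC: 7%.
Aggregating (R3): 5.39% + 21.12% + 1.6965% + 7% = 35.2065%.
35.2065% exceeds the 25% threshold by 10.2065 percentage points.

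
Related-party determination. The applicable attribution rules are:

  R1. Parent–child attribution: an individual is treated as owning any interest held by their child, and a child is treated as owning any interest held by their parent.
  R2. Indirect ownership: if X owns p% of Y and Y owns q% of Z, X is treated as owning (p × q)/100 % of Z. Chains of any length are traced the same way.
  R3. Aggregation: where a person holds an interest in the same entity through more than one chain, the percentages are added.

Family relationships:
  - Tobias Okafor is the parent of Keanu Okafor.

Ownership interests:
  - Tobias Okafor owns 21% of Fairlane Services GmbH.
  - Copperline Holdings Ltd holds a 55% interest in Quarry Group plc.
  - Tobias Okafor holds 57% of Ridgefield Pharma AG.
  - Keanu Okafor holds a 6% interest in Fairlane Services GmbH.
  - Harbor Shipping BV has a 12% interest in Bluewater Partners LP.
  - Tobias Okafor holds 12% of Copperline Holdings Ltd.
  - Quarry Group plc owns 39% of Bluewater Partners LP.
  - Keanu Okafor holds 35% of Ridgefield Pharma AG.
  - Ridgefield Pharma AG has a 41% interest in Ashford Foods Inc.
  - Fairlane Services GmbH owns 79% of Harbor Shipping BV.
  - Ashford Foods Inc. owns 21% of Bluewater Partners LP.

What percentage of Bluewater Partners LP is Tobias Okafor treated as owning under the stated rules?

13.0548%

By parent–child attribution (R1), Tobias Okafor is treated as also owning Keanu Okafor's interest in Ridgefield Pharma AG, giving 57% + 35% = 92%.
By parent–child attribution (R1), Tobias Okafor is treated as also owning Keanu Okafor's interest in Fairlane Services GmbH, giving 21% + 6% = 27%.
Chain via Copperline Holdings Ltd → Quarry Group plc (R2): 12% × 55% × 39% = 2.574% of Bluewater Partners LP.
Chain via Ridgefield Pharma AG → Ashford Foods Inc. (R2): 92% × 41% × 21% = 7.9212% of Bluewater Partners LP.
Chain via Fairlane Services GmbH → Harbor Shipping BV (R2): 27% × 79% × 12% = 2.5596% of Bluewater Partners LP.
Aggregating (R3): 2.574% + 7.9212% + 2.5596% = 13.0548%.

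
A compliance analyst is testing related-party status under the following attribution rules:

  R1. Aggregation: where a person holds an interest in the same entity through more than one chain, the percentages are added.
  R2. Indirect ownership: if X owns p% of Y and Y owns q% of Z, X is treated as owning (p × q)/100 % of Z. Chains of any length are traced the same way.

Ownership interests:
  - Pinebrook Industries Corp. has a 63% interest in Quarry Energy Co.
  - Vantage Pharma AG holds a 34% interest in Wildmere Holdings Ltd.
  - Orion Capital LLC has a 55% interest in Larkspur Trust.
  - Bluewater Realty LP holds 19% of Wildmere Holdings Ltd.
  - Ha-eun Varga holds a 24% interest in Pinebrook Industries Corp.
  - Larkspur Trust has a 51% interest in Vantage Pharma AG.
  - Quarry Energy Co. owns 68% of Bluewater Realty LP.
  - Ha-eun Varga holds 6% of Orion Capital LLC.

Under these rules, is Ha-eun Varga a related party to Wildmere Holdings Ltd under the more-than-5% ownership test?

Chain via Pinebrook Industries Corp. → Quarry Energy Co. → Bluewater Realty LP (R2): 24% × 63% × 68% × 19% = 1.953504% of Wildmere Holdings Ltd.
Chain via Orion Capital LLC → Larkspur Trust → Vantage Pharma AG (R2): 6% × 55% × 51% × 34% = 0.57222% of Wildmere Holdings Ltd.
Aggregating (R1): 1.953504% + 0.57222% = 2.525724%.
2.525724% does not exceed the 5% threshold, so Ha-eun is not a related party to Wildmere Holdings Ltd.

No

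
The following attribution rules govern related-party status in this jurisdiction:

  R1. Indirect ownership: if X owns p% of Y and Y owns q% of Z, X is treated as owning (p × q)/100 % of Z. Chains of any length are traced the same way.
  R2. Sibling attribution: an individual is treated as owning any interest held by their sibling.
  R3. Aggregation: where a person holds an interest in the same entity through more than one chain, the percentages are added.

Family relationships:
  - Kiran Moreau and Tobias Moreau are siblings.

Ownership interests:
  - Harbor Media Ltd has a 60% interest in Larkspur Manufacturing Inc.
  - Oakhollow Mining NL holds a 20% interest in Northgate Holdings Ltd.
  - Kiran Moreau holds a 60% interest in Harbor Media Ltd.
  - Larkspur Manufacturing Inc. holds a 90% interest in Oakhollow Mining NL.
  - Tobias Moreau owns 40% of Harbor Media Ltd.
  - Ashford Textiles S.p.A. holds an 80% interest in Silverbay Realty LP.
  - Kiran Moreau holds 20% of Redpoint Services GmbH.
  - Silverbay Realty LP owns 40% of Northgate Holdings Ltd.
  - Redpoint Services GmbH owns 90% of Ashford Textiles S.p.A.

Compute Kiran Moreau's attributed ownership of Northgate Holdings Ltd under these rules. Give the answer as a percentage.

By sibling attribution (R2), Kiran Moreau is treated as also owning Tobias Moreau's interest in Harbor Media Ltd, giving 60% + 40% = 100%.
Chain via Redpoint Services GmbH → Ashford Textiles S.p.A. → Silverbay Realty LP (R1): 20% × 90% × 80% × 40% = 5.76% of Northgate Holdings Ltd.
Chain via Harbor Media Ltd → Larkspur Manufacturing Inc. → Oakhollow Mining NL (R1): 100% × 60% × 90% × 20% = 10.8% of Northgate Holdings Ltd.
Aggregating (R3): 5.76% + 10.8% = 16.56%.

16.56%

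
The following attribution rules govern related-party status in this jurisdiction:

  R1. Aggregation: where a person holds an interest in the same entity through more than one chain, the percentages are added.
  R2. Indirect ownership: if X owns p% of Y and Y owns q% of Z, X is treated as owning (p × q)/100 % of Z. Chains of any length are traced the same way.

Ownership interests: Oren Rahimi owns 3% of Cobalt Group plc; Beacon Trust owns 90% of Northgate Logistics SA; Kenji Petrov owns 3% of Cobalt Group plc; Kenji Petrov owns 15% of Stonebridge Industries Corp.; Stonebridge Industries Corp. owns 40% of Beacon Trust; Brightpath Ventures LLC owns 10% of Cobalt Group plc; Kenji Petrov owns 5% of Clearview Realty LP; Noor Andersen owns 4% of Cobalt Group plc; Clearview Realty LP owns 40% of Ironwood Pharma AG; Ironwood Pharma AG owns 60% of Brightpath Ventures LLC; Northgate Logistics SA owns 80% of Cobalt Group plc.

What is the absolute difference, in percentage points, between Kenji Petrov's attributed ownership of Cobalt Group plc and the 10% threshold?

2.56

Chain via Clearview Realty LP → Ironwood Pharma AG → Brightpath Ventures LLC (R2): 5% × 40% × 60% × 10% = 0.12% of Cobalt Group plc.
Chain via Stonebridge Industries Corp. → Beacon Trust → Northgate Logistics SA (R2): 15% × 40% × 90% × 80% = 4.32% of Cobalt Group plc.
Direct interest in Cobalt Group plc: 3%.
Aggregating (R1): 0.12% + 4.32% + 3% = 7.44%.
7.44% falls short of the 10% threshold by 2.56 percentage points.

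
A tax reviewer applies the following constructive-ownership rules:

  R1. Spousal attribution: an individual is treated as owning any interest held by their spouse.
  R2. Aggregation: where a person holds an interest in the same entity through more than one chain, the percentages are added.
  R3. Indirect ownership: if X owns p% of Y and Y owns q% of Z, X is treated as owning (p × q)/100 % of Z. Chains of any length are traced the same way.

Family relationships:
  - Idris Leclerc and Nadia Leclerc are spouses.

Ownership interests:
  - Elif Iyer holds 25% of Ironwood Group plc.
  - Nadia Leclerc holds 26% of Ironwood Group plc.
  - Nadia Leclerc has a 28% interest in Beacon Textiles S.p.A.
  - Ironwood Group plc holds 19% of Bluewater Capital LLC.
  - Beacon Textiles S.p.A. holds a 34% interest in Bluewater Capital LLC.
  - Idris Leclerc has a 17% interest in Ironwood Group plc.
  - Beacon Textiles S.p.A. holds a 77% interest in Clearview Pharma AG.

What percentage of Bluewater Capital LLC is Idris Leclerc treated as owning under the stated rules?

17.69%

By spousal attribution (R1), Idris Leclerc is treated as also owning Nadia Leclerc's interest in Ironwood Group plc, giving 17% + 26% = 43%.
By spousal attribution (R1), Idris Leclerc is treated as owning Nadia Leclerc's 28% interest in Beacon Textiles S.p.A.
Chain via Ironwood Group plc (R3): 43% × 19% = 8.17% of Bluewater Capital LLC.
Chain via Beacon Textiles S.p.A. (R3): 28% × 34% = 9.52% of Bluewater Capital LLC.
Aggregating (R2): 8.17% + 9.52% = 17.69%.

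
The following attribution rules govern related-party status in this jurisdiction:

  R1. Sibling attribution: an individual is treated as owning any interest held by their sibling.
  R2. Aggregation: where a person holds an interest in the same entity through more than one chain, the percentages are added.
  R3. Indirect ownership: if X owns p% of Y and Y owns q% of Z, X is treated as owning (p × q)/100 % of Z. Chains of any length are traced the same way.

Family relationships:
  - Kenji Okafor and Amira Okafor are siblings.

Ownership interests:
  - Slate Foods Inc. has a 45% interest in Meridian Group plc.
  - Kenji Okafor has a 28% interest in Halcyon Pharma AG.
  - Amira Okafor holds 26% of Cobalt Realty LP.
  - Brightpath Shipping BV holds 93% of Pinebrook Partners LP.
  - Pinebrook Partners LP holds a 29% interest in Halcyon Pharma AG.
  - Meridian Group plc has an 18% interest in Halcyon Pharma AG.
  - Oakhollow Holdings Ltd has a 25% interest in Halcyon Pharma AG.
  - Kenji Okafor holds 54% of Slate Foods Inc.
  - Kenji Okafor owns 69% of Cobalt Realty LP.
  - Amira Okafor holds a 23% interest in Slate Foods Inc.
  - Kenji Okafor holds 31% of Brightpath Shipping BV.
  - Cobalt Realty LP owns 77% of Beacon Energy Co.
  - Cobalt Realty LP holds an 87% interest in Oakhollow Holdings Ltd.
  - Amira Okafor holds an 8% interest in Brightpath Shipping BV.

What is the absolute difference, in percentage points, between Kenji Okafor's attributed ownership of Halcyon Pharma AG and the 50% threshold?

15.4178

By sibling attribution (R1), Kenji Okafor is treated as also owning Amira Okafor's interest in Cobalt Realty LP, giving 69% + 26% = 95%.
By sibling attribution (R1), Kenji Okafor is treated as also owning Amira Okafor's interest in Slate Foods Inc, giving 54% + 23% = 77%.
By sibling attribution (R1), Kenji Okafor is treated as also owning Amira Okafor's interest in Brightpath Shipping BV, giving 31% + 8% = 39%.
Chain via Cobalt Realty LP → Oakhollow Holdings Ltd (R3): 95% × 87% × 25% = 20.6625% of Halcyon Pharma AG.
Chain via Slate Foods Inc. → Meridian Group plc (R3): 77% × 45% × 18% = 6.237% of Halcyon Pharma AG.
Chain via Brightpath Shipping BV → Pinebrook Partners LP (R3): 39% × 93% × 29% = 10.5183% of Halcyon Pharma AG.
Direct interest in Halcyon Pharma AG: 28%.
Aggregating (R2): 20.6625% + 6.237% + 10.5183% + 28% = 65.4178%.
65.4178% exceeds the 50% threshold by 15.4178 percentage points.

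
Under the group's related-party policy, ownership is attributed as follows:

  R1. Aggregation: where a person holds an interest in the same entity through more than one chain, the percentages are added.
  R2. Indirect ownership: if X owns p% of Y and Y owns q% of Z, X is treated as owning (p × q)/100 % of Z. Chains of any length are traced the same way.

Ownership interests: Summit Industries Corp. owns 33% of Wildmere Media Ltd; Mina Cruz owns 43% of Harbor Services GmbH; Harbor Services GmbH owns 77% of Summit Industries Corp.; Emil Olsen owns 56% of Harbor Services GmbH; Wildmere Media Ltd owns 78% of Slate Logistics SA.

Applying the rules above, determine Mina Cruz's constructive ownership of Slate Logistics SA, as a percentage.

8.522514%

Chain via Harbor Services GmbH → Summit Industries Corp. → Wildmere Media Ltd (R2): 43% × 77% × 33% × 78% = 8.522514% of Slate Logistics SA.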